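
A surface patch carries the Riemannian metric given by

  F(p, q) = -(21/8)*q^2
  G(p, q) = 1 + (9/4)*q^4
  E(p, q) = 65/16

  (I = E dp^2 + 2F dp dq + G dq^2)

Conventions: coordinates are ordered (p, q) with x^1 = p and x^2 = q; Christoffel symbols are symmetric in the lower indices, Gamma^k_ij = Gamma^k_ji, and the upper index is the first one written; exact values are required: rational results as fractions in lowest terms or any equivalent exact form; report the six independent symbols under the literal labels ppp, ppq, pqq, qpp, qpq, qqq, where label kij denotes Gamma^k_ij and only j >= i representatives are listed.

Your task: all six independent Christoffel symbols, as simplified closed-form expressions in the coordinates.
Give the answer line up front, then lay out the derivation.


Answer: Gamma_ppp = 0, Gamma_ppq = 0, Gamma_pqq = -84*q/(36*q^4 + 65), Gamma_qpp = 0, Gamma_qpq = 0, Gamma_qqq = 72*q^3/(36*q^4 + 65)

E = 65/16; F = -(21/8)*q^2; G = 1 + (9/4)*q^4
Gamma^k_ij = (1/2) g^{kl} (d_i g_jl + d_j g_il - d_l g_ij), with g^inv = (1/(EG-F^2)) [[G, -F], [-F, E]]
first partials: E_p = 0, E_q = 0, F_p = 0, F_q = -(21/4)*q, G_p = 0, G_q = 9*q^3
D = EG - F^2 = 65/16 + (9/4)*q^4
expanded: Gamma^p_pp = (G E_p - 2F F_p + F E_q)/(2D), Gamma^p_pq = (G E_q - F G_p)/(2D), Gamma^p_qq = (2G F_q - G G_p - F G_q)/(2D), Gamma^q_pp = (2E F_p - E E_q - F E_p)/(2D), Gamma^q_pq = (E G_p - F E_q)/(2D), Gamma^q_qq = (E G_q - 2F F_q + F G_p)/(2D); substitute and cancel common factors


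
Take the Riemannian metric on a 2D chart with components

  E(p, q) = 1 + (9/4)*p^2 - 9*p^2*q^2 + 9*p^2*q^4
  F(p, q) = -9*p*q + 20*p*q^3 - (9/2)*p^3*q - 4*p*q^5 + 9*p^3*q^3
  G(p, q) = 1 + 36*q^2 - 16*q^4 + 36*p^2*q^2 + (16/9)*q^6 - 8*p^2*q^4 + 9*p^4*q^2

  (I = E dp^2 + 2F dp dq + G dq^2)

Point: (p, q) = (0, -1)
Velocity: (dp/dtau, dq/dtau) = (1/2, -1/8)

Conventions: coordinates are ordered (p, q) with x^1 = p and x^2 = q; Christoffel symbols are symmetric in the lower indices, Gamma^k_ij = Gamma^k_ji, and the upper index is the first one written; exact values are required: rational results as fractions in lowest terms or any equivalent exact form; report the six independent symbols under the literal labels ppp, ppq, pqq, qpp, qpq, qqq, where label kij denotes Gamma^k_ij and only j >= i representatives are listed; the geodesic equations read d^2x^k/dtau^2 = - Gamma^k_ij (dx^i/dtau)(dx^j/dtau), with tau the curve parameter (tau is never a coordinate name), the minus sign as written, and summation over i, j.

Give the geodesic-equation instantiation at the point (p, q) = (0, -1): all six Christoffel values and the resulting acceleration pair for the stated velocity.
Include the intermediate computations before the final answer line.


E = 1, F = 0, G = 205/9 at the point
E_p = 0, E_q = 0, F_p = -7, F_q = 0, G_p = 0, G_q = -56/3
EG - F^2 = 205/9;  g^inv = (9/205) * [[205/9, 0], [0, 1]]
first-kind symbols [ij,l] = (1/2)(d_i g_jl + d_j g_il - d_l g_ij): [pp,p] = E_p/2 = 0, [pp,q] = F_p - E_q/2 = -7, [pq,p] = E_q/2 = 0, [pq,q] = G_p/2 = 0, [qq,p] = F_q - G_p/2 = 0, [qq,q] = G_q/2 = -28/3
Gamma^p_ij = (G*[ij,p] - F*[ij,q])/(EG - F^2), Gamma^q_ij = (E*[ij,q] - F*[ij,p])/(EG - F^2)
Gamma_ppp = 0, Gamma_ppq = 0, Gamma_pqq = 0, Gamma_qpp = -63/205, Gamma_qpq = 0, Gamma_qqq = -84/205
d^2p/dtau^2 = -(Gamma_ppp*(1/2)^2 + 2*Gamma_ppq*(1/2)*(-1/8) + Gamma_pqq*(-1/8)^2) = 0
d^2q/dtau^2 = -(Gamma_qpp*(1/2)^2 + 2*Gamma_qpq*(1/2)*(-1/8) + Gamma_qqq*(-1/8)^2) = 273/3280

Answer: Gamma_ppp = 0, Gamma_ppq = 0, Gamma_pqq = 0, Gamma_qpp = -63/205, Gamma_qpq = 0, Gamma_qqq = -84/205; accelerations (d^2p/dtau^2, d^2q/dtau^2) = (0, 273/3280)


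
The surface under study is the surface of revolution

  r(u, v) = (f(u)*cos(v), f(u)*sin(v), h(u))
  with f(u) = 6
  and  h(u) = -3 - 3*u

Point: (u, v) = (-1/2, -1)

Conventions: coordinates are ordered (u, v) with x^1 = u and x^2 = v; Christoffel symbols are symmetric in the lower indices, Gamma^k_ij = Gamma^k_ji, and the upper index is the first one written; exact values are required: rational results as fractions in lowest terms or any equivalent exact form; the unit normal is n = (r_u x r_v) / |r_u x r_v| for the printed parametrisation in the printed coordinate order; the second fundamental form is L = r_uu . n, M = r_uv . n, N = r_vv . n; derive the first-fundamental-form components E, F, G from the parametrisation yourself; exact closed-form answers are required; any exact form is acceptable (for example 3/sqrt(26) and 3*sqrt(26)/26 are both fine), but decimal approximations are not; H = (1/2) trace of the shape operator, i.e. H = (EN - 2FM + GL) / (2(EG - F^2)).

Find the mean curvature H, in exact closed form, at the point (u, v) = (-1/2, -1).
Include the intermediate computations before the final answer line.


f = 6, f' = 0, f'' = 0, h' = -3, h'' = 0
E = 9, F = 0, G = 36; answer radicand W^2 = 9
unnormalised second-form numerators: l = 0, m = 0, n = -18; L = l/sqrt(9), and similarly M = m/sqrt(W^2), N = n/sqrt(W^2)
H = (E*n - 2*F*m + G*l) / (2*(EG - F^2)*sqrt(W^2)); E*n - 2*F*m + G*l = -162, EG - F^2 = 324, so H = (-1/4)/sqrt(9)

Answer: H = -1/12


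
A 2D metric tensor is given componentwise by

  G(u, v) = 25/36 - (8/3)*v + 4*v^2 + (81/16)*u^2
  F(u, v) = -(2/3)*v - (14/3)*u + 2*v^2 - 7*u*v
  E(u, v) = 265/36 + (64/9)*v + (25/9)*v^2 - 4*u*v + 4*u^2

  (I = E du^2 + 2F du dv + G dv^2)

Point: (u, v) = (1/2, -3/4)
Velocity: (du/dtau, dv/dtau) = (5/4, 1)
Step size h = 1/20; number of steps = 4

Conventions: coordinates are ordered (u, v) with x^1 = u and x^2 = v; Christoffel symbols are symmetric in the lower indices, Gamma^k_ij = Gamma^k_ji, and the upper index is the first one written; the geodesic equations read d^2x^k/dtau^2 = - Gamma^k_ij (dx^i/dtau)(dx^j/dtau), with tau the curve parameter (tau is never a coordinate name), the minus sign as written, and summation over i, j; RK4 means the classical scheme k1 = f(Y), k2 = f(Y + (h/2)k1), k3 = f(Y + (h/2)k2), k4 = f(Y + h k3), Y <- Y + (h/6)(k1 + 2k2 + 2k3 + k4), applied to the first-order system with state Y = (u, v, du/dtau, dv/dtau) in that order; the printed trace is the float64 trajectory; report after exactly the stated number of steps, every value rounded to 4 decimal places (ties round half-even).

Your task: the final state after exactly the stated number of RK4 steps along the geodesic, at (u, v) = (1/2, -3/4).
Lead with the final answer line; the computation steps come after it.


Answer: u = 0.7596, v = -0.5619, du/dtau = 1.3278, dv/dtau = 0.8778

f(Y) = (du/dtau, dv/dtau, -Gamma^u_ij Y'^i Y'^j, -Gamma^v_ij Y'^i Y'^j) with the Gammas evaluated at the stage position; h = 0.050000; intermediate values shown to 6 dp
step 0: u = 0.5000, v = -0.7500, du/dtau = 1.2500, dv/dtau = 1.0000
step 1:
  k1: at (u, v) = (0.500000, -0.750000), (du/dtau, dv/dtau) = (1.250000, 1.000000); Gamma_uuu = 0.630275, Gamma_uuv = -0.056198, Gamma_uvv = -1.520442, Gamma_vuu = -0.176635, Gamma_vuv = 0.424949, Gamma_vvv = -0.228525; k1 = (1.250000, 1.000000, 0.676133, -0.557856)
  k2: at (u, v) = (0.531250, -0.725000), (du/dtau, dv/dtau) = (1.266903, 0.986054); Gamma_uuu = 0.615917, Gamma_uuv = -0.048939, Gamma_uvv = -1.502639, Gamma_vuu = -0.186655, Gamma_vuv = 0.450584, Gamma_vvv = -0.260015; k2 = (1.266903, 0.986054, 0.594717, -0.573368)
  k3: at (u, v) = (0.531673, -0.725349), (du/dtau, dv/dtau) = (1.264868, 0.985666); Gamma_uuu = 0.615955, Gamma_uuv = -0.049432, Gamma_uvv = -1.503135, Gamma_vuu = -0.186089, Gamma_vuv = 0.450711, Gamma_vvv = -0.259218; k3 = (1.264868, 0.985666, 0.598149, -0.574275)
  k4: at (u, v) = (0.563243, -0.700717), (du/dtau, dv/dtau) = (1.279907, 0.971286); Gamma_uuu = 0.601435, Gamma_uuv = -0.041017, Gamma_uvv = -1.487750, Gamma_vuu = -0.195105, Gamma_vuv = 0.475514, Gamma_vvv = -0.290310; k4 = (1.279907, 0.971286, 0.520272, -0.588785)
  Y <- Y + (h/6)(k1 + 2k2 + 2k3 + k4): u = 0.5633, v = -0.7007, du/dtau = 1.2799, dv/dtau = 0.9713
step 2:
  k1: at (u, v) = (0.563279, -0.700711), (du/dtau, dv/dtau) = (1.279851, 0.971317); Gamma_uuu = 0.601426, Gamma_uuv = -0.041026, Gamma_uvv = -1.487753, Gamma_vuu = -0.195093, Gamma_vuv = 0.475534, Gamma_vvv = -0.290307; k1 = (1.279851, 0.971317, 0.520486, -0.588853)
  k2: at (u, v) = (0.595275, -0.676428), (du/dtau, dv/dtau) = (1.292863, 0.956596); Gamma_uuu = 0.586804, Gamma_uuv = -0.031622, Gamma_uvv = -1.474670, Gamma_vuu = -0.203057, Gamma_vuv = 0.499489, Gamma_vvv = -0.320884; k2 = (1.292863, 0.956596, 0.446812, -0.602443)
  k3: at (u, v) = (0.595600, -0.676796), (du/dtau, dv/dtau) = (1.291021, 0.956256); Gamma_uuu = 0.586889, Gamma_uuv = -0.032056, Gamma_uvv = -1.475040, Gamma_vuu = -0.202487, Gamma_vuv = 0.499470, Gamma_vvv = -0.320108; k3 = (1.291021, 0.956256, 0.449776, -0.603032)
  k4: at (u, v) = (0.627830, -0.652898), (du/dtau, dv/dtau) = (1.302340, 0.941166); Gamma_uuu = 0.572317, Gamma_uuv = -0.021741, Gamma_uvv = -1.464003, Gamma_vuu = -0.209430, Gamma_vuv = 0.522331, Gamma_vvv = -0.350084; k4 = (1.302340, 0.941166, 0.379400, -0.615147)
  Y <- Y + (h/6)(k1 + 2k2 + 2k3 + k4): u = 0.6279, v = -0.6529, du/dtau = 1.3023, dv/dtau = 0.9412
step 3:
  k1: at (u, v) = (0.627862, -0.652892), (du/dtau, dv/dtau) = (1.302293, 0.941193); Gamma_uuu = 0.572310, Gamma_uuv = -0.021746, Gamma_uvv = -1.464006, Gamma_vuu = -0.209417, Gamma_vuv = 0.522344, Gamma_vvv = -0.350081; k1 = (1.302293, 0.941193, 0.379571, -0.615203)
  k2: at (u, v) = (0.660419, -0.629363), (du/dtau, dv/dtau) = (1.311783, 0.925813); Gamma_uuu = 0.557841, Gamma_uuv = -0.010686, Gamma_uvv = -1.454893, Gamma_vuu = -0.215305, Gamma_vuv = 0.544102, Gamma_vvv = -0.379340; k2 = (1.311783, 0.925813, 0.313070, -0.625952)
  k3: at (u, v) = (0.660656, -0.629747), (du/dtau, dv/dtau) = (1.310120, 0.925544); Gamma_uuu = 0.557969, Gamma_uuv = -0.011091, Gamma_uvv = -1.455155, Gamma_vuu = -0.214747, Gamma_vuv = 0.543969, Gamma_vvv = -0.378572; k3 = (1.310120, 0.925544, 0.315722, -0.626313)
  k4: at (u, v) = (0.693368, -0.606615), (du/dtau, dv/dtau) = (1.318079, 0.909877); Gamma_uuu = 0.543731, Gamma_uuv = 0.000601, Gamma_uvv = -1.447725, Gamma_vuu = -0.219644, Gamma_vuv = 0.564449, Gamma_vvv = -0.407022; k4 = (1.318079, 0.909877, 0.252454, -0.635318)
  Y <- Y + (h/6)(k1 + 2k2 + 2k3 + k4): u = 0.6934, v = -0.6066, du/dtau = 1.3180, dv/dtau = 0.9099
step 4:
  k1: at (u, v) = (0.693397, -0.606611), (du/dtau, dv/dtau) = (1.318040, 0.909901); Gamma_uuu = 0.543726, Gamma_uuv = 0.000597, Gamma_uvv = -1.447727, Gamma_vuu = -0.219631, Gamma_vuv = 0.564458, Gamma_vvv = -0.407019; k1 = (1.318040, 0.909901, 0.252592, -0.635364)
  k2: at (u, v) = (0.726348, -0.583863), (du/dtau, dv/dtau) = (1.324355, 0.894016); Gamma_uuu = 0.529764, Gamma_uuv = 0.012762, Gamma_uvv = -1.441856, Gamma_vuu = -0.223517, Gamma_vuv = 0.583664, Gamma_vvv = -0.434552; k2 = (1.324355, 0.894016, 0.193044, -0.642757)
  k3: at (u, v) = (0.726505, -0.584260), (du/dtau, dv/dtau) = (1.322866, 0.893832); Gamma_uuu = 0.529927, Gamma_uuv = 0.012371, Gamma_uvv = -1.442023, Gamma_vuu = -0.222985, Gamma_vuv = 0.583447, Gamma_vvv = -0.433790; k3 = (1.322866, 0.893832, 0.195467, -0.642970)
  k4: at (u, v) = (0.759540, -0.561919), (du/dtau, dv/dtau) = (1.327813, 0.877752); Gamma_uuu = 0.516341, Gamma_uuv = 0.024887, Gamma_uvv = -1.437485, Gamma_vuu = -0.225950, Gamma_vuv = 0.601272, Gamma_vvv = -0.460332; k4 = (1.327813, 0.877752, 0.139143, -0.648523)
  Y <- Y + (h/6)(k1 + 2k2 + 2k3 + k4): u = 0.7596, v = -0.5619, du/dtau = 1.3278, dv/dtau = 0.8778


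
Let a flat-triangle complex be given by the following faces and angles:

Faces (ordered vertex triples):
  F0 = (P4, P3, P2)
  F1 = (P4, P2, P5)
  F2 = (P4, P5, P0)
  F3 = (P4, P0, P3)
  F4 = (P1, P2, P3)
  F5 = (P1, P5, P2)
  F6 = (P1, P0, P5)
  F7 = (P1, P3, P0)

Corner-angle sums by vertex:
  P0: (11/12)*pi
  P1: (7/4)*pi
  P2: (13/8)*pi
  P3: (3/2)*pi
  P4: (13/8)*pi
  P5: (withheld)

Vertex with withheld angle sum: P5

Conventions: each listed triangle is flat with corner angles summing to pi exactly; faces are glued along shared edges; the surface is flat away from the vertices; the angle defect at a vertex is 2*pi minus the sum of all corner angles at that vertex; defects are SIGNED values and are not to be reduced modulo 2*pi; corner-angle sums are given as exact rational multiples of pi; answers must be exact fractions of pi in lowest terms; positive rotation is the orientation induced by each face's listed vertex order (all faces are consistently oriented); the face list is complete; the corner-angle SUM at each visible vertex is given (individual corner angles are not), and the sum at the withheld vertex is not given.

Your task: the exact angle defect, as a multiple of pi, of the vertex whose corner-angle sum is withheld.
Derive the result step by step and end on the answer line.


V = 6, E = 12, F = 8; chi = V - E + F = 2
Gauss-Bonnet: total defect = 2*pi*chi = 4*pi; visible defects sum to (31/12)*pi

Answer: defect(P5) = (17/12)*pi


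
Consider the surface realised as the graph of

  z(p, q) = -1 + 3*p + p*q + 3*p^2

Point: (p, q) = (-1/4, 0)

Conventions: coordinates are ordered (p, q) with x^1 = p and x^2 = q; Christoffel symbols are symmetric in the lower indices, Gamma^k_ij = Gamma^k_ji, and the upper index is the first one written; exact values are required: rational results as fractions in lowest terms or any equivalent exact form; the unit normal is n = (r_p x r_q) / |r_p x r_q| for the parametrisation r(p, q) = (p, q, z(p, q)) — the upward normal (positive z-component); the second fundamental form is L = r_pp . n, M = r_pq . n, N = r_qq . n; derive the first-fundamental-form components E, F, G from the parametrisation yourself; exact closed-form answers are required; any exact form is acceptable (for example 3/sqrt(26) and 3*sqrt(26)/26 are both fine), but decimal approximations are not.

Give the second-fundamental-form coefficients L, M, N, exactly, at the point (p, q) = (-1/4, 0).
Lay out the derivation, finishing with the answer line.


z_p = 3/2, z_q = -1/4, z_pp = 6, z_pq = 1, z_qq = 0
E = 13/4, F = -3/8, G = 17/16; answer radicand W^2 = 53/16
unnormalised second-form numerators: l = 6, m = 1, n = 0; L = l/sqrt(53/16), and similarly M = m/sqrt(W^2), N = n/sqrt(W^2)

Answer: L = 24*sqrt(53)/53, M = 4*sqrt(53)/53, N = 0


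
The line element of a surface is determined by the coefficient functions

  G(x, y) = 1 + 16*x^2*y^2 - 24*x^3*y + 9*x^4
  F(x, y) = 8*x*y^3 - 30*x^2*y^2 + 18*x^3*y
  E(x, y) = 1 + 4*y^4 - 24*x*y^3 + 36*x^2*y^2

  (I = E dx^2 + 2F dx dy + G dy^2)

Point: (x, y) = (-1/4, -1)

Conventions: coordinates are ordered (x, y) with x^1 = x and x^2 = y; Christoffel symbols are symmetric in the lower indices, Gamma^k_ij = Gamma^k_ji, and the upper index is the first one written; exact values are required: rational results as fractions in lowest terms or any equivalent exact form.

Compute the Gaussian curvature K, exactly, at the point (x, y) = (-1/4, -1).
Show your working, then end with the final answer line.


E = 5/4, F = 13/32, G = 425/256, EG - F^2 = 489/256 at the point
E_x = 6, E_y = -5/2, F_x = 29/8, F_y = -81/32, G_x = -65/16, G_y = -13/8
E_yy = 33/2, F_xy = -21/8, G_xx = 11/4
K follows from Brioschi's formula, (det M1 - det M2)/(EG - F^2)^2.
M1 = [[-E_yy/2 + F_xy - G_xx/2, E_x/2, F_x - E_y/2], [F_y - G_x/2, E, F], [G_y/2, F, G]] = [[-49/4, 3, 39/8], [-1/2, 5/4, 13/32], [-13/16, 13/32, 425/256]]; det M1 = -18369/1024
M2 = [[0, E_y/2, G_x/2], [E_y/2, E, F], [G_x/2, F, G]] = [[0, -5/4, -65/32], [-5/4, 5/4, 13/32], [-65/32, 13/32, 425/256]]; det M2 = -5825/1024
det M1 - det M2 = -49/4; K = -49/4 / (489/256)^2 = -802816/239121

Answer: K = -802816/239121


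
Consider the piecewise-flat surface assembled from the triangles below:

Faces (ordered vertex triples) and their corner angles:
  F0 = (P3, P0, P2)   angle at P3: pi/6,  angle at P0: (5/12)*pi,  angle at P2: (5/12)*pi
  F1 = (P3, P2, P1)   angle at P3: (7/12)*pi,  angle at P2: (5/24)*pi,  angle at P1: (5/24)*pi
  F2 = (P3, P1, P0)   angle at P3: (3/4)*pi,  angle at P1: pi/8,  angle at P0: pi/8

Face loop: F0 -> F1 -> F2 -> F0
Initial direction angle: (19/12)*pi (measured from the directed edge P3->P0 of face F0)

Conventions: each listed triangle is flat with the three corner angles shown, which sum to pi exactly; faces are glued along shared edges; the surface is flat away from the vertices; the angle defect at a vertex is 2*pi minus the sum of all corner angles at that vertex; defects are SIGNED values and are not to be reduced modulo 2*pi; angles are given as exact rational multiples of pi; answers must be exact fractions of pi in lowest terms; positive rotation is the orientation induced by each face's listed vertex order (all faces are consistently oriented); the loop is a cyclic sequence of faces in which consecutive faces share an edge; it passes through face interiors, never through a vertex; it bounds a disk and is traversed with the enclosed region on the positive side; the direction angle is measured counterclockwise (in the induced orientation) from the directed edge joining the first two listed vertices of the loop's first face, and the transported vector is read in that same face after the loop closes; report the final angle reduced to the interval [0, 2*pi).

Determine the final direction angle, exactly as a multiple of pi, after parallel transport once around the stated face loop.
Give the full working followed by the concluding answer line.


enclosed vertex P3: corner angles sum to (3/2)*pi, defect = 2*pi - (3/2)*pi = pi/2
transport around the loop rotates by the sum of enclosed defects; add to the initial angle mod 2*pi
final angle = (19/12)*pi + pi/2 = pi/12 (mod 2*pi)

Answer: final direction angle = pi/12


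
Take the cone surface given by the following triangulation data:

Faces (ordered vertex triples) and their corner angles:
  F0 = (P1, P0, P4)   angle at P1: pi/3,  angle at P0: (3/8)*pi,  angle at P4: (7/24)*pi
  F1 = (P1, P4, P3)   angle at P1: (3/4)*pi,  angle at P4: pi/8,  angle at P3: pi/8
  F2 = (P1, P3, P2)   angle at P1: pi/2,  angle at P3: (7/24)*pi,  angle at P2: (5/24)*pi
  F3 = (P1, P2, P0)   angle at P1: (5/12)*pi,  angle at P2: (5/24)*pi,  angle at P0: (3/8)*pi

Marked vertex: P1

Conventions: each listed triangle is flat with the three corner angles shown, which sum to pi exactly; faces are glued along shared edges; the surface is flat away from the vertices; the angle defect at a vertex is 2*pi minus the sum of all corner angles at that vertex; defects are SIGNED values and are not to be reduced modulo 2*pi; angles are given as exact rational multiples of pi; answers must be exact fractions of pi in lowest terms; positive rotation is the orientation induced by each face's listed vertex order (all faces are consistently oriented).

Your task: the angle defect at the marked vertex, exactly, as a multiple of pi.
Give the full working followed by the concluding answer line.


Sum of corner angles at P1: 2*pi
defect = 2*pi - 2*pi

Answer: defect(P1) = 0


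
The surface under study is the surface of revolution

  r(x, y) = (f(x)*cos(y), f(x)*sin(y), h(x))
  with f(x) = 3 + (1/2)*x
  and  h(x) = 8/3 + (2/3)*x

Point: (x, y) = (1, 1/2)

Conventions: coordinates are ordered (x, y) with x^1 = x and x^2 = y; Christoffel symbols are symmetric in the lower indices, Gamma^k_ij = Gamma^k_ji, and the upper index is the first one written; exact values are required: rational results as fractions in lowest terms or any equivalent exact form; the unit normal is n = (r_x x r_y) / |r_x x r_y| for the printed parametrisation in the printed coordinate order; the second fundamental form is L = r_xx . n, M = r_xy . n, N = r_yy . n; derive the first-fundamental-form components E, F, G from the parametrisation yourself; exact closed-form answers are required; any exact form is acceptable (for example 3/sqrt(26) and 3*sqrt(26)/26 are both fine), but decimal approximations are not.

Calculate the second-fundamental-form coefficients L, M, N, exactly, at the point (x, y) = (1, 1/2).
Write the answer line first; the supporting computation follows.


Answer: L = 0, M = 0, N = 14/5

f = 7/2, f' = 1/2, f'' = 0, h' = 2/3, h'' = 0
E = 25/36, F = 0, G = 49/4; answer radicand W^2 = 25/36
unnormalised second-form numerators: l = 0, m = 0, n = 7/3; L = l/sqrt(25/36), and similarly M = m/sqrt(W^2), N = n/sqrt(W^2)


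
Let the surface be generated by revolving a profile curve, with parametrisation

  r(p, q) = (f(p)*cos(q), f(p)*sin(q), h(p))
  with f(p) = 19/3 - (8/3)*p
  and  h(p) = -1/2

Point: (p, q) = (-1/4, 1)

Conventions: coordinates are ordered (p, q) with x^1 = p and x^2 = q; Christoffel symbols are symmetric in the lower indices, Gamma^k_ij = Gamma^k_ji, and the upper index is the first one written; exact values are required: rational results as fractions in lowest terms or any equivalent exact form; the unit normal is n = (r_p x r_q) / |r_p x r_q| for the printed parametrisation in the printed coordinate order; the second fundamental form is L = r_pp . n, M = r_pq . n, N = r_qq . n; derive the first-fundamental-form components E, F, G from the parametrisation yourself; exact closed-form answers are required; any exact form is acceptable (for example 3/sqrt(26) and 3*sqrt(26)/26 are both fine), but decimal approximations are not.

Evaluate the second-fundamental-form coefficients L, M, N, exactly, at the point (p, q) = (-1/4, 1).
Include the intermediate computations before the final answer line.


f = 7, f' = -8/3, f'' = 0, h' = 0, h'' = 0
E = 64/9, F = 0, G = 49; answer radicand W^2 = 64/9
unnormalised second-form numerators: l = 0, m = 0, n = 0; L = l/sqrt(64/9), and similarly M = m/sqrt(W^2), N = n/sqrt(W^2)

Answer: L = 0, M = 0, N = 0


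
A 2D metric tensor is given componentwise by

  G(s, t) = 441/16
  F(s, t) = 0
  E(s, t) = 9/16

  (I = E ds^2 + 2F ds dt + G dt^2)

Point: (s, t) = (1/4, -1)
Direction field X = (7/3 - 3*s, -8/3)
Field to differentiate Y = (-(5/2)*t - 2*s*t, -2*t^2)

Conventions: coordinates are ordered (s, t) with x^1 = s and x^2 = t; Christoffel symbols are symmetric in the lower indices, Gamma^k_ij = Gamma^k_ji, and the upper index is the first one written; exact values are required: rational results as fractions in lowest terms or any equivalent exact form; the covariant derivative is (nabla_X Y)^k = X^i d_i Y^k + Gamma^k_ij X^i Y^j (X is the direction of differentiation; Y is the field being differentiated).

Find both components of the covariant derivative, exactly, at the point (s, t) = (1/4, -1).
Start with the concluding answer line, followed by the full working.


Answer: (nabla_X Y)^s = 67/6, (nabla_X Y)^t = -32/3

E = 9/16, F = 0, G = 441/16 at the point
E_s = 0, E_t = 0, F_s = 0, F_t = 0, G_s = 0, G_t = 0
EG - F^2 = 3969/256;  g^inv = (256/3969) * [[441/16, 0], [0, 9/16]]
first-kind symbols [ij,l] = (1/2)(d_i g_jl + d_j g_il - d_l g_ij): [ss,s] = E_s/2 = 0, [ss,t] = F_s - E_t/2 = 0, [st,s] = E_t/2 = 0, [st,t] = G_s/2 = 0, [tt,s] = F_t - G_s/2 = 0, [tt,t] = G_t/2 = 0
Gamma^s_ij = (G*[ij,s] - F*[ij,t])/(EG - F^2), Gamma^t_ij = (E*[ij,t] - F*[ij,s])/(EG - F^2)
Gamma_sss = 0, Gamma_sst = 0, Gamma_stt = 0, Gamma_tss = 0, Gamma_tst = 0, Gamma_ttt = 0
X = (19/12, -8/3), Y = (3, -2) at the point


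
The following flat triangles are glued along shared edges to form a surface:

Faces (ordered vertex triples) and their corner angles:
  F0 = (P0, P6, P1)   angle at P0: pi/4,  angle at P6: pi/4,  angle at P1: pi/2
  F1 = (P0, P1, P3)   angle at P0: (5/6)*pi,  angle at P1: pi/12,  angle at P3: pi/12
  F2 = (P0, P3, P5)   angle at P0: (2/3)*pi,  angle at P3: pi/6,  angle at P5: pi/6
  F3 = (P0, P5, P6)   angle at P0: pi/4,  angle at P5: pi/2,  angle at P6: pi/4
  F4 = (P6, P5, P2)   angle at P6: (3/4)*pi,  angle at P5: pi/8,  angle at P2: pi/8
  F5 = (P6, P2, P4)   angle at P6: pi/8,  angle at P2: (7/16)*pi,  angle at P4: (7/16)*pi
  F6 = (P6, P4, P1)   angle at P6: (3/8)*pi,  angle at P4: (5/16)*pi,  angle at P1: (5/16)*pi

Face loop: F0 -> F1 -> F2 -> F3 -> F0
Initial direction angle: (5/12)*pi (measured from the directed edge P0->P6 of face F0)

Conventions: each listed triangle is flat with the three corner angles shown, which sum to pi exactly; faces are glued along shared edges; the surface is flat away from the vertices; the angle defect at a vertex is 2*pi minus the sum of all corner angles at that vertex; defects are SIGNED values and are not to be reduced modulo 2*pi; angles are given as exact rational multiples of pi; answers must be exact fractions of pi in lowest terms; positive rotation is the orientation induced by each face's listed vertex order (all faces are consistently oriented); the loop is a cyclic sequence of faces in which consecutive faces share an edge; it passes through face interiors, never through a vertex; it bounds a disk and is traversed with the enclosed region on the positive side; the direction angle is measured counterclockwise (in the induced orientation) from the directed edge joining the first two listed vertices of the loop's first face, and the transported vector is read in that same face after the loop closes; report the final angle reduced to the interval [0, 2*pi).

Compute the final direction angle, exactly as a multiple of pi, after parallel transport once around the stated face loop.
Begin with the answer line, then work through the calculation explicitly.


Answer: final direction angle = (5/12)*pi

enclosed vertex P0: corner angles sum to 2*pi, defect = 2*pi - 2*pi = 0
holonomy = initial angle + sum of enclosed defects (mod 2*pi), positive in the induced orientation
final angle = (5/12)*pi + 0 = (5/12)*pi (mod 2*pi)


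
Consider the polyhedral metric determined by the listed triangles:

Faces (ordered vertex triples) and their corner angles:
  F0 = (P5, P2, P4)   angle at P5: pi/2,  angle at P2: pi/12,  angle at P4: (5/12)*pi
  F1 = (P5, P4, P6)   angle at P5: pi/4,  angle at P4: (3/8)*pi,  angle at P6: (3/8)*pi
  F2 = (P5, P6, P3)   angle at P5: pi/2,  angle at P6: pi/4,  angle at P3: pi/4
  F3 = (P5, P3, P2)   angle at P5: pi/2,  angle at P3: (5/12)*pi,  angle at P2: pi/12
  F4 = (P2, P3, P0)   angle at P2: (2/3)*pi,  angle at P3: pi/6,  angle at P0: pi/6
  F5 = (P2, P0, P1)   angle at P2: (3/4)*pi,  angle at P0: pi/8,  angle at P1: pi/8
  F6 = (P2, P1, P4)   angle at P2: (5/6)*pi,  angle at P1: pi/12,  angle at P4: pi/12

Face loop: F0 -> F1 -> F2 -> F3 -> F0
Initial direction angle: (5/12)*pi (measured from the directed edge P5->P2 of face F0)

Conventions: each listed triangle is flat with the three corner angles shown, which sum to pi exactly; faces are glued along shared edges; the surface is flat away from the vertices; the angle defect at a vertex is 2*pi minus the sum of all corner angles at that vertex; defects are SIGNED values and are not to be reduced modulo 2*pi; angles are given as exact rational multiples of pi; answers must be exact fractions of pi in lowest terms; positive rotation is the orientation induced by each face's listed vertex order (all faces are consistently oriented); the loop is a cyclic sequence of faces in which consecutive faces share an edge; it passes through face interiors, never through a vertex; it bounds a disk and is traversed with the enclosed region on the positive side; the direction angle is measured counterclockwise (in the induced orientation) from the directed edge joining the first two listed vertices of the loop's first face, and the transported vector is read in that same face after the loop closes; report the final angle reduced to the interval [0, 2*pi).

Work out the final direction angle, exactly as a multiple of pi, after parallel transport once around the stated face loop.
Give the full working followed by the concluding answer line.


enclosed vertex P5: corner angles sum to (7/4)*pi, defect = 2*pi - (7/4)*pi = pi/4
summing the enclosed defects onto the initial angle, mod 2*pi in the induced orientation:
final angle = (5/12)*pi + pi/4 = (2/3)*pi (mod 2*pi)

Answer: final direction angle = (2/3)*pi


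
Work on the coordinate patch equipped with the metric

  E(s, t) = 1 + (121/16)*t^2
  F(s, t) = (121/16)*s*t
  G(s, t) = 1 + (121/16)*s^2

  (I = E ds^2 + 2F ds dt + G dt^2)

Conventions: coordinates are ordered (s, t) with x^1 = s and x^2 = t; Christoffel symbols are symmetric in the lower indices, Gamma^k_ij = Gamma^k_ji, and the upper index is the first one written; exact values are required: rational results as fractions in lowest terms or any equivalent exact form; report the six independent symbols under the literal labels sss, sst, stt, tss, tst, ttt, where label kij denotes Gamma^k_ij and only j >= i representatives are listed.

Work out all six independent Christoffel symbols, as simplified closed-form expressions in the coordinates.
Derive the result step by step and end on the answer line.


E = 1 + (121/16)*t^2; F = (121/16)*s*t; G = 1 + (121/16)*s^2
Gamma^k_ij = (1/2) g^{kl} (d_i g_jl + d_j g_il - d_l g_ij), with g^inv = (1/(EG-F^2)) [[G, -F], [-F, E]]
first partials: E_s = 0, E_t = (121/8)*t, F_s = (121/16)*t, F_t = (121/16)*s, G_s = (121/8)*s, G_t = 0
D = EG - F^2 = 1 + (121/16)*t^2 + (121/16)*s^2
expanded: Gamma^s_ss = (G E_s - 2F F_s + F E_t)/(2D), Gamma^s_st = (G E_t - F G_s)/(2D), Gamma^s_tt = (2G F_t - G G_s - F G_t)/(2D), Gamma^t_ss = (2E F_s - E E_t - F E_s)/(2D), Gamma^t_st = (E G_s - F E_t)/(2D), Gamma^t_tt = (E G_t - 2F F_t + F G_s)/(2D); substitute and cancel common factors

Answer: Gamma_sss = 0, Gamma_sst = 121*t/(121*s^2 + 121*t^2 + 16), Gamma_stt = 0, Gamma_tss = 0, Gamma_tst = 121*s/(121*s^2 + 121*t^2 + 16), Gamma_ttt = 0


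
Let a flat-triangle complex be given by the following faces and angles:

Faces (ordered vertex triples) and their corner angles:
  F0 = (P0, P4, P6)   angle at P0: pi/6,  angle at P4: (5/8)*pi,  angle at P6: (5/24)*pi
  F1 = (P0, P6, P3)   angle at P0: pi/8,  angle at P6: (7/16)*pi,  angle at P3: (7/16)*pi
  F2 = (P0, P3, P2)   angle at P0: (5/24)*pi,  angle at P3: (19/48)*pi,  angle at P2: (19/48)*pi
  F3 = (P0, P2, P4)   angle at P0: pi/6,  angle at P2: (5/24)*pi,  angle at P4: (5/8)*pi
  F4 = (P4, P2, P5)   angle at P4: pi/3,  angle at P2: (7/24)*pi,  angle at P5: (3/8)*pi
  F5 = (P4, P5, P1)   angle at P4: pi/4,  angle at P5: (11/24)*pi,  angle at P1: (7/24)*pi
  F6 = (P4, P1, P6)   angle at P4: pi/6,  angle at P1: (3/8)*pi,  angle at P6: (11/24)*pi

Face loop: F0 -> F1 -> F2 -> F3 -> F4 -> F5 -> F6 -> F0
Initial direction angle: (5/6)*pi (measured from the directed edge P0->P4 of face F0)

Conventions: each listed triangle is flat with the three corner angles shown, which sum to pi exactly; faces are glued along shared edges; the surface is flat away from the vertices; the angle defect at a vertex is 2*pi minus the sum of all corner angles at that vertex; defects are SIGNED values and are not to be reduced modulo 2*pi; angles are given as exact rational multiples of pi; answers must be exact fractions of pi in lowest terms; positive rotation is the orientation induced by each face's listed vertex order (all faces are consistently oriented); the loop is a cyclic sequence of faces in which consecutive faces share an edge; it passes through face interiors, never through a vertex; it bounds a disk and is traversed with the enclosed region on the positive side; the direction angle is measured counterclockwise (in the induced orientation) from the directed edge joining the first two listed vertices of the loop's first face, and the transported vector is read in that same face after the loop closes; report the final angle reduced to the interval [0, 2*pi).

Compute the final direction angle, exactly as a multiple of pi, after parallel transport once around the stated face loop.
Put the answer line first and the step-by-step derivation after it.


Answer: final direction angle = pi/6

enclosed vertex P0: corner angles sum to (2/3)*pi, defect = 2*pi - (2/3)*pi = (4/3)*pi
enclosed vertex P4: corner angles sum to 2*pi, defect = 2*pi - 2*pi = 0
final direction = starting direction + enclosed defect total, reduced mod 2*pi (induced orientation)
final angle = (5/6)*pi + (4/3)*pi = pi/6 (mod 2*pi)


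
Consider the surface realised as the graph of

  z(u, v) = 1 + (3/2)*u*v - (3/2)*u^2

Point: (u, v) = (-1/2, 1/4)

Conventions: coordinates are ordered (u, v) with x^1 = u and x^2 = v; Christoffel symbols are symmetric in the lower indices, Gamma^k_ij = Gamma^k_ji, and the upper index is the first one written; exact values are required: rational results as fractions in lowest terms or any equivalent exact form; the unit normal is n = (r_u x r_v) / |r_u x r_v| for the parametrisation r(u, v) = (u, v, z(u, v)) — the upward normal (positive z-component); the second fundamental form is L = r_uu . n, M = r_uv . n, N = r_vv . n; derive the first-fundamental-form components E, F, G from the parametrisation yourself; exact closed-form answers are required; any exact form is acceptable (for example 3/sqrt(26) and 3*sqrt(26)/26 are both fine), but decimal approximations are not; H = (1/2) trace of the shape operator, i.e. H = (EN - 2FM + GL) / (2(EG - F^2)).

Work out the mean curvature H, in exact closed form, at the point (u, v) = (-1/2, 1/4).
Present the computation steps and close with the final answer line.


z_u = 15/8, z_v = -3/4, z_uu = -3, z_uv = 3/2, z_vv = 0
E = 289/64, F = -45/32, G = 25/16; answer radicand W^2 = 325/64
unnormalised second-form numerators: l = -3, m = 3/2, n = 0; L = l/sqrt(325/64), and similarly M = m/sqrt(W^2), N = n/sqrt(W^2)
H = (E*n - 2*F*m + G*l) / (2*(EG - F^2)*sqrt(W^2)); E*n - 2*F*m + G*l = -15/32, EG - F^2 = 325/64, so H = (-3/65)/sqrt(325/64)

Answer: H = -24*sqrt(13)/4225


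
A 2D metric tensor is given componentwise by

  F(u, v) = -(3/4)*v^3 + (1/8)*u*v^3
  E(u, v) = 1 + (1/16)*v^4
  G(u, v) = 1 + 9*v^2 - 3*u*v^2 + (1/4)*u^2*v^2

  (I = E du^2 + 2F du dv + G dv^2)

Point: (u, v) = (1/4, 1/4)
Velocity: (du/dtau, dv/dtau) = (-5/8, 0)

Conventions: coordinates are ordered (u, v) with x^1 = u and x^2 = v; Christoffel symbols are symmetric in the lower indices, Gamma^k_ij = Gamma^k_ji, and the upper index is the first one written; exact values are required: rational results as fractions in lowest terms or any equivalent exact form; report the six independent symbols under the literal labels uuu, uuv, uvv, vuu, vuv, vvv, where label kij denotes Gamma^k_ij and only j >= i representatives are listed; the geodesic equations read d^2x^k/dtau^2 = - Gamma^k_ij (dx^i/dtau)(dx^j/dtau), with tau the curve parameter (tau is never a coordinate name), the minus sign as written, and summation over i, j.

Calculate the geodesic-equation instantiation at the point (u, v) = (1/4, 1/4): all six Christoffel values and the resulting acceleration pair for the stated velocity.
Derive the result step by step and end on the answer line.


E = 4097/4096, F = -23/2048, G = 1553/1024 at the point
E_u = 0, E_v = 1/256, F_u = 1/512, F_v = -69/512, G_u = -23/128, G_v = 529/128
EG - F^2 = 6213/4096;  g^inv = (4096/6213) * [[1553/1024, 23/2048], [23/2048, 4097/4096]]
first-kind symbols [ij,l] = (1/2)(d_i g_jl + d_j g_il - d_l g_ij): [uu,u] = E_u/2 = 0, [uu,v] = F_u - E_v/2 = 0, [uv,u] = E_v/2 = 1/512, [uv,v] = G_u/2 = -23/256, [vv,u] = F_v - G_u/2 = -23/512, [vv,v] = G_v/2 = 529/256
Gamma^u_ij = (G*[ij,u] - F*[ij,v])/(EG - F^2), Gamma^v_ij = (E*[ij,v] - F*[ij,u])/(EG - F^2)
Gamma_uuu = 0, Gamma_uuv = 8/6213, Gamma_uvv = -184/6213, Gamma_vuu = 0, Gamma_vuv = -368/6213, Gamma_vvv = 8464/6213
d^2u/dtau^2 = -(Gamma_uuu*(-5/8)^2 + 2*Gamma_uuv*(-5/8)*(0) + Gamma_uvv*(0)^2) = 0
d^2v/dtau^2 = -(Gamma_vuu*(-5/8)^2 + 2*Gamma_vuv*(-5/8)*(0) + Gamma_vvv*(0)^2) = 0

Answer: Gamma_uuu = 0, Gamma_uuv = 8/6213, Gamma_uvv = -184/6213, Gamma_vuu = 0, Gamma_vuv = -368/6213, Gamma_vvv = 8464/6213; accelerations (d^2u/dtau^2, d^2v/dtau^2) = (0, 0)


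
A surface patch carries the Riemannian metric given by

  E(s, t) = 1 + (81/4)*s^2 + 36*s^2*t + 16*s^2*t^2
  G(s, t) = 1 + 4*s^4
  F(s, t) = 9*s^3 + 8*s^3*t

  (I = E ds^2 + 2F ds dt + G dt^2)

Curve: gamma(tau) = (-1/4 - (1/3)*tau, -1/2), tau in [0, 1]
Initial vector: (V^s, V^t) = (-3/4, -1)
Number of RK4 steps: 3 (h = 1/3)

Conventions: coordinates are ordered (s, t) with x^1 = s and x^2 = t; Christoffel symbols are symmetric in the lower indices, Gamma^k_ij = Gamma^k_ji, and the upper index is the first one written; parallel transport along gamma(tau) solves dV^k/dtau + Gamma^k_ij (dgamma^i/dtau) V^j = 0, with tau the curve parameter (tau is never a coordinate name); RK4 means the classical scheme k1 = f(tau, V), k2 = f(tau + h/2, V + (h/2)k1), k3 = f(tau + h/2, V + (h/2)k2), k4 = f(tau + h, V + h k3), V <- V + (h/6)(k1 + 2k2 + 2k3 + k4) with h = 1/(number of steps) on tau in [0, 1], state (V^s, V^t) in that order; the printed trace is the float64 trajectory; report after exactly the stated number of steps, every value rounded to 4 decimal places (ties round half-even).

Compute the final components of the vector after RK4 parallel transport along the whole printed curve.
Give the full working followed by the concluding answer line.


gamma'(tau) = (-1/3, 0); f(tau, V)^k = -Gamma^k_ij(gamma(tau)) gamma'^i(tau) V^j; h = 1/3; intermediate values shown to 6 dp
curve data and Christoffel symbols at the stage parameters:
  tau = 0.000000: gamma = (-0.250000, -0.500000), gamma' = (-0.333333, 0.000000); Gamma_sss = -1.111111, Gamma_sst = 0.444444, Gamma_stt = 0.000000, Gamma_tss = 0.222222, Gamma_tst = -0.088889, Gamma_ttt = 0.000000
  tau = 0.166667: gamma = (-0.305556, -0.500000), gamma' = (-0.333333, 0.000000); Gamma_sss = -1.180011, Gamma_sst = 0.576894, Gamma_stt = 0.000000, Gamma_tss = 0.288447, Gamma_tst = -0.141019, Gamma_ttt = 0.000000
  tau = 0.333333: gamma = (-0.361111, -0.500000), gamma' = (-0.333333, 0.000000); Gamma_sss = -1.198573, Gamma_sst = 0.692509, Gamma_stt = 0.000000, Gamma_tss = 0.346255, Gamma_tst = -0.200058, Gamma_ttt = 0.000000
  tau = 0.500000: gamma = (-0.416667, -0.500000), gamma' = (-0.333333, 0.000000); Gamma_sss = -1.180689, Gamma_sst = 0.787126, Gamma_stt = 0.000000, Gamma_tss = 0.393563, Gamma_tst = -0.262375, Gamma_ttt = 0.000000
  tau = 0.666667: gamma = (-0.472222, -0.500000), gamma' = (-0.333333, 0.000000); Gamma_sss = -1.138382, Gamma_sst = 0.860111, Gamma_stt = 0.000000, Gamma_tss = 0.430056, Gamma_tst = -0.324931, Gamma_ttt = 0.000000
  tau = 0.833333: gamma = (-0.527778, -0.500000), gamma' = (-0.333333, 0.000000); Gamma_sss = -1.081054, Gamma_sst = 0.912890, Gamma_stt = 0.000000, Gamma_tss = 0.456445, Gamma_tst = -0.385442, Gamma_ttt = 0.000000
  tau = 1.000000: gamma = (-0.583333, -0.500000), gamma' = (-0.333333, 0.000000); Gamma_sss = -1.015583, Gamma_sst = 0.947877, Gamma_stt = 0.000000, Gamma_tss = 0.473939, Gamma_tst = -0.442343, Gamma_ttt = 0.000000
step 0: V^s = -0.7500, V^t = -1.0000
step 1: k1 = (0.129630, -0.025926), k2 = (0.093376, -0.022825), k3 = (0.095852, -0.023430), k4 = (0.054239, -0.015669); V <- V + (h/6)(k1 + 2k2 + 2k3 + k4): V^s = -0.7188, V^t = -1.0075
step 2: k1 = (0.054606, -0.015775), k2 = (0.014275, -0.004758), k3 = (0.017403, -0.005801), k4 = (-0.018854, 0.007123); V <- V + (h/6)(k1 + 2k2 + 2k3 + k4): V^s = -0.7133, V^t = -1.0091
step 3: k1 = (-0.018662, 0.007050), k2 = (-0.048567, 0.020506), k3 = (-0.046088, 0.019459), k4 = (-0.070129, 0.032727); V <- V + (h/6)(k1 + 2k2 + 2k3 + k4): V^s = -0.7287, V^t = -1.0025

Answer: V^s = -0.7287, V^t = -1.0025


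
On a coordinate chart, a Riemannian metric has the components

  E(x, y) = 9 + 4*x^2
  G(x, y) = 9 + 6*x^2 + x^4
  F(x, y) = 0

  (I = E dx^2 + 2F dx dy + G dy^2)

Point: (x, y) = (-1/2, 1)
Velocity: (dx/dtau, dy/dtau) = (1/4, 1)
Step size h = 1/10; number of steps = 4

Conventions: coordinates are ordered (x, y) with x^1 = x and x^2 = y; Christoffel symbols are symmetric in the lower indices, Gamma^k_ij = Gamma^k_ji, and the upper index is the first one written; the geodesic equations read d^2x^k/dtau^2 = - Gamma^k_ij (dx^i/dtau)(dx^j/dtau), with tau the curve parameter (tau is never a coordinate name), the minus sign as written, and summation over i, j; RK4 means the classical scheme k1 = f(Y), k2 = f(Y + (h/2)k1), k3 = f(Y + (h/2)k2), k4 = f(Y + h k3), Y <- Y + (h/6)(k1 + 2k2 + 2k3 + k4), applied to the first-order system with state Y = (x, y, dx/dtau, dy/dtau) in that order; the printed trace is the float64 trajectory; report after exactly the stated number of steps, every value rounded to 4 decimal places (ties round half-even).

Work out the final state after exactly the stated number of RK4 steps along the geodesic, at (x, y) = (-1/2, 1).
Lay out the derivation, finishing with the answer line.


f(Y) = (dx/dtau, dy/dtau, -Gamma^x_ij Y'^i Y'^j, -Gamma^y_ij Y'^i Y'^j) with the Gammas evaluated at the stage position; h = 0.100000; intermediate values shown to 6 dp
step 0: x = -0.5000, y = 1.0000, dx/dtau = 0.2500, dy/dtau = 1.0000
step 1:
  k1: at (x, y) = (-0.500000, 1.000000), (dx/dtau, dy/dtau) = (0.250000, 1.000000); Gamma_xxx = -0.200000, Gamma_xxy = 0.000000, Gamma_xyy = 0.325000, Gamma_yxx = 0.000000, Gamma_yxy = -0.307692, Gamma_yyy = 0.000000; k1 = (0.250000, 1.000000, -0.312500, 0.153846)
  k2: at (x, y) = (-0.487500, 1.050000), (dx/dtau, dy/dtau) = (0.234375, 1.007692); Gamma_xxx = -0.195968, Gamma_xxy = 0.000000, Gamma_xyy = 0.317238, Gamma_yxx = 0.000000, Gamma_yxy = -0.301144, Gamma_yyy = 0.000000; k2 = (0.234375, 1.007692, -0.311372, 0.142247)
  k3: at (x, y) = (-0.488281, 1.050385), (dx/dtau, dy/dtau) = (0.234431, 1.007112); Gamma_xxx = -0.196222, Gamma_xxy = 0.000000, Gamma_xyy = 0.317724, Gamma_yxx = 0.000000, Gamma_yxy = -0.301555, Gamma_yyy = 0.000000; k3 = (0.234431, 1.007112, -0.311475, 0.142394)
  k4: at (x, y) = (-0.476557, 1.100711), (dx/dtau, dy/dtau) = (0.218852, 1.014239); Gamma_xxx = -0.192384, Gamma_xxy = 0.000000, Gamma_xyy = 0.310423, Gamma_yxx = 0.000000, Gamma_yxy = -0.295346, Gamma_yyy = 0.000000; k4 = (0.218852, 1.014239, -0.310111, 0.131115)
  Y <- Y + (h/6)(k1 + 2k2 + 2k3 + k4): x = -0.4766, y = 1.1007, dx/dtau = 0.2189, dy/dtau = 1.0142
step 2:
  k1: at (x, y) = (-0.476559, 1.100731), (dx/dtau, dy/dtau) = (0.218862, 1.014237); Gamma_xxx = -0.192385, Gamma_xxy = 0.000000, Gamma_xyy = 0.310424, Gamma_yxx = 0.000000, Gamma_yxy = -0.295347, Gamma_yyy = 0.000000; k1 = (0.218862, 1.014237, -0.310111, 0.131121)
  k2: at (x, y) = (-0.465616, 1.151443), (dx/dtau, dy/dtau) = (0.203356, 1.020793); Gamma_xxx = -0.188753, Gamma_xxy = 0.000000, Gamma_xyy = 0.303590, Gamma_yxx = 0.000000, Gamma_yxy = -0.289490, Gamma_yyy = 0.000000; k2 = (0.203356, 1.020793, -0.308541, 0.120187)
  k3: at (x, y) = (-0.466391, 1.151770), (dx/dtau, dy/dtau) = (0.203434, 1.020247); Gamma_xxx = -0.189012, Gamma_xxy = 0.000000, Gamma_xyy = 0.304075, Gamma_yxx = 0.000000, Gamma_yxy = -0.289907, Gamma_yyy = 0.000000; k3 = (0.203434, 1.020247, -0.308690, 0.120342)
  k4: at (x, y) = (-0.456215, 1.202755), (dx/dtau, dy/dtau) = (0.187993, 1.026272); Gamma_xxx = -0.185594, Gamma_xxy = 0.000000, Gamma_xyy = 0.297706, Gamma_yxx = 0.000000, Gamma_yxy = -0.284412, Gamma_yyy = 0.000000; k4 = (0.187993, 1.026272, -0.306994, 0.109744)
  Y <- Y + (h/6)(k1 + 2k2 + 2k3 + k4): x = -0.4562, y = 1.2028, dx/dtau = 0.1880, dy/dtau = 1.0263
step 3:
  k1: at (x, y) = (-0.456218, 1.202774), (dx/dtau, dy/dtau) = (0.188002, 1.026269); Gamma_xxx = -0.185595, Gamma_xxy = 0.000000, Gamma_xyy = 0.297707, Gamma_yxx = 0.000000, Gamma_yxy = -0.284413, Gamma_yyy = 0.000000; k1 = (0.188002, 1.026269, -0.306994, 0.109750)
  k2: at (x, y) = (-0.446818, 1.254087), (dx/dtau, dy/dtau) = (0.172652, 1.031757); Gamma_xxx = -0.182401, Gamma_xxy = 0.000000, Gamma_xyy = 0.291810, Gamma_yxx = 0.000000, Gamma_yxy = -0.279292, Gamma_yyy = 0.000000; k2 = (0.172652, 1.031757, -0.305201, 0.099504)
  k3: at (x, y) = (-0.447586, 1.254362), (dx/dtau, dy/dtau) = (0.172742, 1.031245); Gamma_xxx = -0.182663, Gamma_xxy = 0.000000, Gamma_xyy = 0.292292, Gamma_yxx = 0.000000, Gamma_yxy = -0.279712, Gamma_yyy = 0.000000; k3 = (0.172742, 1.031245, -0.305391, 0.099655)
  k4: at (x, y) = (-0.438944, 1.305898), (dx/dtau, dy/dtau) = (0.157463, 1.036235); Gamma_xxx = -0.179698, Gamma_xxy = 0.000000, Gamma_xyy = 0.286859, Gamma_yxx = 0.000000, Gamma_yxy = -0.274970, Gamma_yyy = 0.000000; k4 = (0.157463, 1.036235, -0.303569, 0.089733)
  Y <- Y + (h/6)(k1 + 2k2 + 2k3 + k4): x = -0.4389, y = 1.3059, dx/dtau = 0.1575, dy/dtau = 1.0362
step 4:
  k1: at (x, y) = (-0.438947, 1.305916), (dx/dtau, dy/dtau) = (0.157473, 1.036233); Gamma_xxx = -0.179699, Gamma_xxy = 0.000000, Gamma_xyy = 0.286861, Gamma_yxx = 0.000000, Gamma_yxy = -0.274972, Gamma_yyy = 0.000000; k1 = (0.157473, 1.036233, -0.303569, 0.089739)
  k2: at (x, y) = (-0.431074, 1.357727), (dx/dtau, dy/dtau) = (0.142295, 1.040720); Gamma_xxx = -0.176972, Gamma_xxy = 0.000000, Gamma_xyy = 0.281902, Gamma_yxx = 0.000000, Gamma_yxy = -0.270620, Gamma_yyy = 0.000000; k2 = (0.142295, 1.040720, -0.301744, 0.080152)
  k3: at (x, y) = (-0.431833, 1.357952), (dx/dtau, dy/dtau) = (0.142386, 1.040240); Gamma_xxx = -0.177236, Gamma_xxy = 0.000000, Gamma_xyy = 0.282380, Gamma_yxx = 0.000000, Gamma_yxy = -0.271041, Gamma_yyy = 0.000000; k3 = (0.142386, 1.040240, -0.301970, 0.080291)
  k4: at (x, y) = (-0.424709, 1.409940), (dx/dtau, dy/dtau) = (0.127276, 1.044262); Gamma_xxx = -0.174750, Gamma_xxy = 0.000000, Gamma_xyy = 0.277886, Gamma_yxx = 0.000000, Gamma_yxy = -0.267081, Gamma_yyy = 0.000000; k4 = (0.127276, 1.044262, -0.300199, 0.070995)
  Y <- Y + (h/6)(k1 + 2k2 + 2k3 + k4): x = -0.4247, y = 1.4100, dx/dtau = 0.1273, dy/dtau = 1.0443

Answer: x = -0.4247, y = 1.4100, dx/dtau = 0.1273, dy/dtau = 1.0443
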